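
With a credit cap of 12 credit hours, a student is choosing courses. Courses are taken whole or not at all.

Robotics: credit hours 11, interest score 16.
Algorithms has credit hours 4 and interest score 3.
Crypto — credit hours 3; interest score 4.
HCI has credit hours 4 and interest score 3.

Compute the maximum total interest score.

Algorithms + Crypto + HCI: credit hours 4 + 3 + 4 = 11 ≤ 12, interest score 3 + 4 + 3 = 10.
Robotics: credit hours 11 ≤ 12, interest score 16.
Best is Robotics with total interest score 16.

16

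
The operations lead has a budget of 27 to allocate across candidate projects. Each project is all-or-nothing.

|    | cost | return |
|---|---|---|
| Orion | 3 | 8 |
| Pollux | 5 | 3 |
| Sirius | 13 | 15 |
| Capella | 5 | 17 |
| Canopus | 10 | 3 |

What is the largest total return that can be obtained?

Allowing fractional choices, the relaxed optimum would be about 43.3, but projects are indivisible.
Orion + Sirius + Capella: cost 3 + 13 + 5 = 21 ≤ 27, return 8 + 15 + 17 = 40.
Orion + Pollux + Sirius + Capella: cost 3 + 5 + 13 + 5 = 26 ≤ 27, return 8 + 3 + 15 + 17 = 43.
Pollux + Sirius + Capella: cost 5 + 13 + 5 = 23 ≤ 27, return 3 + 15 + 17 = 35.
Best is Orion, Pollux, Sirius, and Capella with total return 43.

43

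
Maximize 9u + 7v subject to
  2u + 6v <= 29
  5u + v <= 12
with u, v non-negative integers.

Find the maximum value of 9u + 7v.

(u,v)=(1,4): 2·1+6·4=26≤29, 5·1+1·4=9≤12, objective 37.
(u,v)=(1,3): 2·1+6·3=20≤29, 5·1+1·3=8≤12, objective 30.
(u,v)=(0,4): 2·0+6·4=24≤29, 5·0+1·4=4≤12, objective 28.
Maximum is 37 at (u,v)=(1,4).

37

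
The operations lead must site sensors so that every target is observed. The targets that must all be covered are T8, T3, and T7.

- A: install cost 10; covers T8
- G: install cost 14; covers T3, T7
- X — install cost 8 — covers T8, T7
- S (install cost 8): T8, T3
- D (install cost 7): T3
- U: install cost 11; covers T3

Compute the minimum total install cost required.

15

Choose X and D: together they cover T8, T3, T7 — every target.
Total install cost: 8 + 7 = 15.
No cover costs less than 15.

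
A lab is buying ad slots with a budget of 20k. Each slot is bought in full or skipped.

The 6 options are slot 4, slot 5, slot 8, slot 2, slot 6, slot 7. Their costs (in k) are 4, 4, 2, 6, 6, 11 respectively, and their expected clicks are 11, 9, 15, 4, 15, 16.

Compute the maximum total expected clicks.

50

Treat it as a binary knapsack problem.
Allowing fractional choices, the relaxed optimum would be about 55.8, but ad slots are indivisible.
slot 4 + slot 8 + slot 2 + slot 6: cost 4 + 2 + 6 + 6 = 18 ≤ 20, expected clicks 11 + 15 + 4 + 15 = 45.
slot 8 + slot 6 + slot 7: cost 2 + 6 + 11 = 19 ≤ 20, expected clicks 15 + 15 + 16 = 46.
slot 4 + slot 5 + slot 8 + slot 6: cost 4 + 4 + 2 + 6 = 16 ≤ 20, expected clicks 11 + 9 + 15 + 15 = 50.
Best is slot 4, slot 5, slot 8, and slot 6 with total expected clicks 50.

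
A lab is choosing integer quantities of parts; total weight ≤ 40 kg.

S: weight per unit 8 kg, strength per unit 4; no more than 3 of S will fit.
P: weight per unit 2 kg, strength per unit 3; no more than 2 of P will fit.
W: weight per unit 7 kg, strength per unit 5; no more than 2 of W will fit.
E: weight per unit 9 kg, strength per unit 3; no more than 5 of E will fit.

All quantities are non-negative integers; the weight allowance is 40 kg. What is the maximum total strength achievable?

25

This is a bounded integer knapsack.
3×S, 1×P, and 2×W: weight 40 ≤ 40, strength 3·4 + 1·3 + 2·5 = 25.
2×S, 2×P, and 2×W: weight 34 ≤ 40, strength 2·4 + 2·3 + 2·5 = 24.
Best is 25.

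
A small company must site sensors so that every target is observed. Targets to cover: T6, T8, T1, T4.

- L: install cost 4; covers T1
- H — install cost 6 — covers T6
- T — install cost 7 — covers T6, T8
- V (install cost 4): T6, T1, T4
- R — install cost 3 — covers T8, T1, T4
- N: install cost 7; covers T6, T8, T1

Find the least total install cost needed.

7

Choose V and R: together they cover T6, T8, T1, T4 — every target.
Total install cost: 4 + 3 = 7.
No cover costs less than 7.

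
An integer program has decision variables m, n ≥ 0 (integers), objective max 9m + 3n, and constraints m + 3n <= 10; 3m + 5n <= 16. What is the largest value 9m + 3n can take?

(m,n)=(5,0): 1·5+3·0=5≤10, 3·5+5·0=15≤16, objective 45.
(m,n)=(4,0): 1·4+3·0=4≤10, 3·4+5·0=12≤16, objective 36.
The best lattice point is (5,0), giving 45.

45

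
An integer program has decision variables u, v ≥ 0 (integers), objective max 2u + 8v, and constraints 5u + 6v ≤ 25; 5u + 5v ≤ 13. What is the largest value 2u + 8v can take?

The continuous relaxation peaks at (0, 2.6) with value 20.80; rounding to a feasible lattice point costs some objective.
(u,v)=(0,2): 5·0+6·2=12≤25, 5·0+5·2=10≤13, objective 16.
(u,v)=(1,1): 5·1+6·1=11≤25, 5·1+5·1=10≤13, objective 10.
No feasible integer point exceeds 16.

16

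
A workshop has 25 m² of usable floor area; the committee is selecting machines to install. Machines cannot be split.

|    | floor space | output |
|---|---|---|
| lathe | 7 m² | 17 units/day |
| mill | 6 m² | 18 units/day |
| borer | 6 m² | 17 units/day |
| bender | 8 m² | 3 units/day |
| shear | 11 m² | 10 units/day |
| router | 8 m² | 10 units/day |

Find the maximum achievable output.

52

Allowing fractional choices, the relaxed optimum would be about 59.5, but machines are indivisible.
lathe + mill + borer: floor space 7 + 6 + 6 = 19 ≤ 25, output 17 + 18 + 17 = 52.
lathe + mill + router: floor space 7 + 6 + 8 = 21 ≤ 25, output 17 + 18 + 10 = 45.
mill + borer + router: floor space 6 + 6 + 8 = 20 ≤ 25, output 18 + 17 + 10 = 45.
Best is lathe, mill, and borer with total output 52.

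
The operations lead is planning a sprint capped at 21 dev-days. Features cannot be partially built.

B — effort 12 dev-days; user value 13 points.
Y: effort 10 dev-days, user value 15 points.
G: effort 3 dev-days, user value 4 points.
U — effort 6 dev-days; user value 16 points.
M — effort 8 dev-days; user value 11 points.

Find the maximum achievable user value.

35

Take Y, G, and U: effort 10 + 3 + 6 = 19 ≤ 21, user value 15 + 4 + 16 = 35.
No other feasible combination does better.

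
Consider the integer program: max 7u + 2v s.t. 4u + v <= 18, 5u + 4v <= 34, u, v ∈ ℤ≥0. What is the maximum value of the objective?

32

The continuous relaxation peaks at (3.45, 4.18) with value 32.55; rounding to a feasible lattice point costs some objective.
(u,v)=(4,2): 4·4+1·2=18≤18, 5·4+4·2=28≤34, objective 32.
(u,v)=(4,1): 4·4+1·1=17≤18, 5·4+4·1=24≤34, objective 30.
(u,v)=(3,4): 4·3+1·4=16≤18, 5·3+4·4=31≤34, objective 29.
The best lattice point is (4,2), giving 32.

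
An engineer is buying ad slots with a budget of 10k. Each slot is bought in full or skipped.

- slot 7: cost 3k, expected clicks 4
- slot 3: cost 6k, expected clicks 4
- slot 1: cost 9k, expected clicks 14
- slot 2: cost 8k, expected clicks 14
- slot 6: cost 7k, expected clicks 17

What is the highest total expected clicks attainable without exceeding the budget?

Treat it as a binary knapsack problem.
slot 7 + slot 6: cost 3 + 7 = 10 ≤ 10, expected clicks 4 + 17 = 21.
slot 6: cost 7 ≤ 10, expected clicks 17.
Best is slot 7 and slot 6 with total expected clicks 21.

21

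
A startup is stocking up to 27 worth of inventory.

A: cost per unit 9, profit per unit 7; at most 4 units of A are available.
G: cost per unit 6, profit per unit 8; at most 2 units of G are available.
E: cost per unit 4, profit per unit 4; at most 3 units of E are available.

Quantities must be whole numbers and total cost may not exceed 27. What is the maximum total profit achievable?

28

Take 2×G and 3×E: cost 24 ≤ 27, profit 2·8 + 3·4 = 28.
G has the best ratio (8/6) and is taken to its limit of 2; remaining capacity is filled optimally with the others.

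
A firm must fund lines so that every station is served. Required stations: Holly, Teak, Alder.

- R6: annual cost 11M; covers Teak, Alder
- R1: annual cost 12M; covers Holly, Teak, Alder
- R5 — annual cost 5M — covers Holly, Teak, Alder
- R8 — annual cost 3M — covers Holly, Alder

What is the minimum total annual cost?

5

This is an integer covering problem.
The greedy cost-per-new-station heuristic would pick R8 and R5 for 8, but a cheaper cover exists.
R5 alone covers Holly, Teak, Alder — every station.
Total annual cost: 5.
No cover costs less than 5.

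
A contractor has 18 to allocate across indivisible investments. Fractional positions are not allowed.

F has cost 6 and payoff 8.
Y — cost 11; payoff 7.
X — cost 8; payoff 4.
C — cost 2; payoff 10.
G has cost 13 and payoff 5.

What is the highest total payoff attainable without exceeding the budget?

Allowing fractional choices, the relaxed optimum would be about 24.4, but investments are indivisible.
F + C: cost 6 + 2 = 8 ≤ 18, payoff 8 + 10 = 18.
Y + C: cost 11 + 2 = 13 ≤ 18, payoff 7 + 10 = 17.
F + X + C: cost 6 + 8 + 2 = 16 ≤ 18, payoff 8 + 4 + 10 = 22.
Best is F, X, and C with total payoff 22.

22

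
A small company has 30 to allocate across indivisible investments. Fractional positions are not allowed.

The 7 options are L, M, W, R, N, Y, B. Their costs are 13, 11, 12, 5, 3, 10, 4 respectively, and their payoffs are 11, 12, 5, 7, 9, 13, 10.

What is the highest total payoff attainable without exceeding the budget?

44

Allowing fractional choices, the relaxed optimum would be about 47.7, but investments are indivisible.
L + N + Y + B: cost 13 + 3 + 10 + 4 = 30 ≤ 30, payoff 11 + 9 + 13 + 10 = 43.
M + N + Y + B: cost 11 + 3 + 10 + 4 = 28 ≤ 30, payoff 12 + 9 + 13 + 10 = 44.
Best is M, N, Y, and B with total payoff 44.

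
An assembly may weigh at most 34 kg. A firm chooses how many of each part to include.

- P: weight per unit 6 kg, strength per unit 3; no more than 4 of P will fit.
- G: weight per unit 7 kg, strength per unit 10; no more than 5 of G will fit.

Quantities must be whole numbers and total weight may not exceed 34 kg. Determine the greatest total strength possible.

43

G has the best ratio (10/7); taking only G gives at most 4×10 = 40 (stopped by the weight limit).
Mixing does better — 1×P and 4×G: weight 34 ≤ 34, strength 1·3 + 4·10 = 43.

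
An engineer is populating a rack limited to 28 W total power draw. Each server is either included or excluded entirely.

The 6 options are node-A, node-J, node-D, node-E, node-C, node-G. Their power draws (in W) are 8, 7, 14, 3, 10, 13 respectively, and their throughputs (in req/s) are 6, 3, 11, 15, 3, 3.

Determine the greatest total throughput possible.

Take node-A, node-D, and node-E: power draw 8 + 14 + 3 = 25 ≤ 28, throughput 6 + 11 + 15 = 32.
No other feasible combination does better.

32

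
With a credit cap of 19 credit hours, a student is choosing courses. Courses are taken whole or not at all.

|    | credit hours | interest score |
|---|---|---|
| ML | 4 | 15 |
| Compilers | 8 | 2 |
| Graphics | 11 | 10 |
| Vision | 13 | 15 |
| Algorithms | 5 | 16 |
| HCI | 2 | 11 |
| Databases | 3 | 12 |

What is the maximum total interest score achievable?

ML + Algorithms + HCI + Databases: credit hours 4 + 5 + 2 + 3 = 14 ≤ 19, interest score 15 + 16 + 11 + 12 = 54.
ML + Compilers + Algorithms + HCI: credit hours 4 + 8 + 5 + 2 = 19 ≤ 19, interest score 15 + 2 + 16 + 11 = 44.
Best is ML, Algorithms, HCI, and Databases with total interest score 54.

54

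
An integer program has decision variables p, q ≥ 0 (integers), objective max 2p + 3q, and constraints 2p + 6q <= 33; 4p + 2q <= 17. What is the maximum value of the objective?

Relaxing integrality, the LP optimum is 18.30 at (p,q) = (1.8, 4.9), which is not an integer point.
(p,q)=(1,5): 2·1+6·5=32≤33, 4·1+2·5=14≤17, objective 17.
(p,q)=(2,4): 2·2+6·4=28≤33, 4·2+2·4=16≤17, objective 16.
The best lattice point is (1,5), giving 17.

17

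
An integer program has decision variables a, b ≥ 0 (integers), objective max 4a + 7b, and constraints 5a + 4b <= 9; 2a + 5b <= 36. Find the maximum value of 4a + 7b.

(a,b)=(0,2): 5·0+4·2=8≤9, 2·0+5·2=10≤36, objective 14.
(a,b)=(1,1): 5·1+4·1=9≤9, 2·1+5·1=7≤36, objective 11.
(a,b)=(0,1): 5·0+4·1=4≤9, 2·0+5·1=5≤36, objective 7.
No feasible integer point exceeds 14.

14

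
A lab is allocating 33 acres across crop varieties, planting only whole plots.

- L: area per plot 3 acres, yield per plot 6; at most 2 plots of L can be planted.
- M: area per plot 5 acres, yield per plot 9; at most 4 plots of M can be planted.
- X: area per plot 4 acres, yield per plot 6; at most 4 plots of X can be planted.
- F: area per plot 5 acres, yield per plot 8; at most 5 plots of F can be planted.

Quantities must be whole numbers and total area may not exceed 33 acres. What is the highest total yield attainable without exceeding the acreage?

58

1×L, 3×M, and 3×F: area 33 ≤ 33, yield 1·6 + 3·9 + 3·8 = 57.
1×L, 4×M, and 2×F: area 33 ≤ 33, yield 1·6 + 4·9 + 2·8 = 58.
Best is 58.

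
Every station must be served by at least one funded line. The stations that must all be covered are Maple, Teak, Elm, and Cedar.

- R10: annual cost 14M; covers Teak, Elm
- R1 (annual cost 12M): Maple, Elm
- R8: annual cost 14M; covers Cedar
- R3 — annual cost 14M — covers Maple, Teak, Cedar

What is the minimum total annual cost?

Choose R1 and R3: together they cover Maple, Teak, Elm, Cedar — every station.
Total annual cost: 12 + 14 = 26.

26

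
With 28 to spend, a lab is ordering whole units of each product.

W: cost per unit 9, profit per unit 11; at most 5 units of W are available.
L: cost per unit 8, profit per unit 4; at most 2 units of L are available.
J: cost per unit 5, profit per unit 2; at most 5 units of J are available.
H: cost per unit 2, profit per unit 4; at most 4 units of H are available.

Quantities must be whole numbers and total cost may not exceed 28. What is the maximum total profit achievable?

This is a bounded integer knapsack.
Take 2×W and 4×H: cost 26 ≤ 28, profit 2·11 + 4·4 = 38.
H has the best ratio (4/2) and is taken to its limit of 4; remaining capacity is filled optimally with the others.

38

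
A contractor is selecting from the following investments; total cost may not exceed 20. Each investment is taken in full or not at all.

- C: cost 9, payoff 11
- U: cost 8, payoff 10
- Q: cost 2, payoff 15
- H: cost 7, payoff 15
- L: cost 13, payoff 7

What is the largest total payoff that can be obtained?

This is a 0-1 knapsack instance.
Allowing fractional choices, the relaxed optimum would be about 43.7, but investments are indivisible.
C + Q + H: cost 9 + 2 + 7 = 18 ≤ 20, payoff 11 + 15 + 15 = 41.
C + U + Q: cost 9 + 8 + 2 = 19 ≤ 20, payoff 11 + 10 + 15 = 36.
U + Q + H: cost 8 + 2 + 7 = 17 ≤ 20, payoff 10 + 15 + 15 = 40.
Best is C, Q, and H with total payoff 41.

41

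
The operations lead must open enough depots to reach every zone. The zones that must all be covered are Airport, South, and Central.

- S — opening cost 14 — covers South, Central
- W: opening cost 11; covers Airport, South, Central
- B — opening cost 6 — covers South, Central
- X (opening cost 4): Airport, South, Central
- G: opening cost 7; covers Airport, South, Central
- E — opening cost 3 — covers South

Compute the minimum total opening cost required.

This is an integer covering problem.
X alone covers Airport, South, Central — every zone.
Total opening cost: 4.
No cover costs less than 4.

4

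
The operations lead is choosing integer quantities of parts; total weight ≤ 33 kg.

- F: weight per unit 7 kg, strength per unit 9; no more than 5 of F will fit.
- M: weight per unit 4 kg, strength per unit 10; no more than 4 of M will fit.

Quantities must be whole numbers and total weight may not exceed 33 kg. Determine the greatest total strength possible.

3×F and 3×M: weight 33 ≤ 33, strength 3·9 + 3·10 = 57.
2×F and 4×M: weight 30 ≤ 33, strength 2·9 + 4·10 = 58.
Best is 58.

58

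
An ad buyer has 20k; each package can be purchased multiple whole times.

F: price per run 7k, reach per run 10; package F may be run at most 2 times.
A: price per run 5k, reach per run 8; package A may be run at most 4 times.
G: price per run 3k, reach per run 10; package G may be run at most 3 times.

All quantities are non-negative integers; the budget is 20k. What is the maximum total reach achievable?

Take 2×A and 3×G: price 19 ≤ 20, reach 2·8 + 3·10 = 46.
G has the best ratio (10/3) and is taken to its limit of 3; remaining capacity is filled optimally with the others.

46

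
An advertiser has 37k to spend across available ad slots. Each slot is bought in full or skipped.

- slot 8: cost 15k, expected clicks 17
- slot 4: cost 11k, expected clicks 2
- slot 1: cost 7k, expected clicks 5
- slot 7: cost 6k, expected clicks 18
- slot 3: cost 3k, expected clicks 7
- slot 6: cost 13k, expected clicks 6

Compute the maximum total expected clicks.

48

Allowing fractional choices, the relaxed optimum would be about 49.8, but ad slots are indivisible.
slot 8 + slot 7 + slot 3 + slot 6: cost 15 + 6 + 3 + 13 = 37 ≤ 37, expected clicks 17 + 18 + 7 + 6 = 48.
slot 8 + slot 1 + slot 7 + slot 3: cost 15 + 7 + 6 + 3 = 31 ≤ 37, expected clicks 17 + 5 + 18 + 7 = 47.
slot 8 + slot 4 + slot 7 + slot 3: cost 15 + 11 + 6 + 3 = 35 ≤ 37, expected clicks 17 + 2 + 18 + 7 = 44.
Best is slot 8, slot 7, slot 3, and slot 6 with total expected clicks 48.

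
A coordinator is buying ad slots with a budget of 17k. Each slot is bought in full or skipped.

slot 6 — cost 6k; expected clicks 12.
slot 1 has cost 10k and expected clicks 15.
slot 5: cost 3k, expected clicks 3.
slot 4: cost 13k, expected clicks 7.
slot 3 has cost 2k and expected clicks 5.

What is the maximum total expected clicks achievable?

27

slot 6 + slot 5 + slot 3: cost 6 + 3 + 2 = 11 ≤ 17, expected clicks 12 + 3 + 5 = 20.
slot 1 + slot 5 + slot 3: cost 10 + 3 + 2 = 15 ≤ 17, expected clicks 15 + 3 + 5 = 23.
slot 6 + slot 1: cost 6 + 10 = 16 ≤ 17, expected clicks 12 + 15 = 27.
Best is slot 6 and slot 1 with total expected clicks 27.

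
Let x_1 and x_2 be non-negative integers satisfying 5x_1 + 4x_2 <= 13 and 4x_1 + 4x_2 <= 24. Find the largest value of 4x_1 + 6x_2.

The continuous relaxation peaks at (0, 3.25) with value 19.50; rounding to a feasible lattice point costs some objective.
(x_1,x_2)=(0,3): 5·0+4·3=12≤13, 4·0+4·3=12≤24, objective 18.
(x_1,x_2)=(1,2): 5·1+4·2=13≤13, 4·1+4·2=12≤24, objective 16.
(x_1,x_2)=(0,2): 5·0+4·2=8≤13, 4·0+4·2=8≤24, objective 12.
Maximum is 18 at (x_1,x_2)=(0,3).

18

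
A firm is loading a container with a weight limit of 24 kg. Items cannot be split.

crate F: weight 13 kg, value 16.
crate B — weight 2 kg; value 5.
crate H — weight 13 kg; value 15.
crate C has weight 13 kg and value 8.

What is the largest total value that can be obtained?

Allowing fractional choices, the relaxed optimum would be about 31.4, but items are indivisible.
crate F + crate B: weight 13 + 2 = 15 ≤ 24, value 16 + 5 = 21.
crate B + crate H: weight 2 + 13 = 15 ≤ 24, value 5 + 15 = 20.
Best is crate F and crate B with total value 21.

21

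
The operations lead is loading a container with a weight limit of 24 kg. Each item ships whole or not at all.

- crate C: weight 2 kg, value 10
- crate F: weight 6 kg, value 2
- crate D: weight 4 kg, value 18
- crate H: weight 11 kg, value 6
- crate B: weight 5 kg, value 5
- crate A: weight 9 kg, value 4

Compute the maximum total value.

Allowing fractional choices, the relaxed optimum would be about 39.9, but items are indivisible.
crate C + crate D + crate H + crate B: weight 2 + 4 + 11 + 5 = 22 ≤ 24, value 10 + 18 + 6 + 5 = 39.
crate C + crate D + crate B + crate A: weight 2 + 4 + 5 + 9 = 20 ≤ 24, value 10 + 18 + 5 + 4 = 37.
Best is crate C, crate D, crate H, and crate B with total value 39.

39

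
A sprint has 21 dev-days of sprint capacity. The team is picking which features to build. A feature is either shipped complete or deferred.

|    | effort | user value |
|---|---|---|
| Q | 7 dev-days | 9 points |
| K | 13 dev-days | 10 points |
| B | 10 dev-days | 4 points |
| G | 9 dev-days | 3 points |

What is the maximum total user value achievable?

19

Allowing fractional choices, the relaxed optimum would be about 19.4, but features are indivisible.
Q + K: effort 7 + 13 = 20 ≤ 21, user value 9 + 10 = 19.
Q + B: effort 7 + 10 = 17 ≤ 21, user value 9 + 4 = 13.
Best is Q and K with total user value 19.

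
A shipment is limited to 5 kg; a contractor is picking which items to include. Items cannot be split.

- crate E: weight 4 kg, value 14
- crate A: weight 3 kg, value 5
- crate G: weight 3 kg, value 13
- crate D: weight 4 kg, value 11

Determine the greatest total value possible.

crate G: weight 3 ≤ 5, value 13.
crate D: weight 4 ≤ 5, value 11.
crate E: weight 4 ≤ 5, value 14.
Best is crate E with total value 14.

14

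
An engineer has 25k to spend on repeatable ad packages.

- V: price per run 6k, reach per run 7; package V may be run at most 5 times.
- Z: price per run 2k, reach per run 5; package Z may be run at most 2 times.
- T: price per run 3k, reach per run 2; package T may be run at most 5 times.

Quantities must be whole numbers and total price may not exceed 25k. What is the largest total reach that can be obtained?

This is a bounded integer knapsack.
3×V and 2×Z: price 22 ≤ 25, reach 3·7 + 2·5 = 31.
3×V, 2×Z, and 1×T: price 25 ≤ 25, reach 3·7 + 2·5 + 1·2 = 33.
Best is 33.

33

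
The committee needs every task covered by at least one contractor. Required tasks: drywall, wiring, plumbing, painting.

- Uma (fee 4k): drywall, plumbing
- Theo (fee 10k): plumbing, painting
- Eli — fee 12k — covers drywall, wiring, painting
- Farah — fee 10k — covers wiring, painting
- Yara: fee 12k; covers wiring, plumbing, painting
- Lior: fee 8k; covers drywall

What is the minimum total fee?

This is a weighted set-cover instance.
Choose Uma and Farah: together they cover drywall, wiring, plumbing, painting — every task.
Total fee: 4 + 10 = 14.

14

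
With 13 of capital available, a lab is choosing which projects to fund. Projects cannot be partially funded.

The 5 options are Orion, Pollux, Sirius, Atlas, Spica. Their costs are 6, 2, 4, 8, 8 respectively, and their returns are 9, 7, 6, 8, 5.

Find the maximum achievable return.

Allowing fractional choices, the relaxed optimum would be about 23.0, but projects are indivisible.
Orion + Pollux: cost 6 + 2 = 8 ≤ 13, return 9 + 7 = 16.
Orion + Pollux + Sirius: cost 6 + 2 + 4 = 12 ≤ 13, return 9 + 7 + 6 = 22.
Best is Orion, Pollux, and Sirius with total return 22.

22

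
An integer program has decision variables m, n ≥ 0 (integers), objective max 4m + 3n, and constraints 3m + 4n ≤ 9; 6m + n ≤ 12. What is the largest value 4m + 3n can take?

The continuous relaxation peaks at (1.86, 0.857) with value 10.00; rounding to a feasible lattice point costs some objective.
(m,n)=(2,0): 3·2+4·0=6≤9, 6·2+1·0=12≤12, objective 8.
(m,n)=(1,1): 3·1+4·1=7≤9, 6·1+1·1=7≤12, objective 7.
The best lattice point is (2,0), giving 8.

8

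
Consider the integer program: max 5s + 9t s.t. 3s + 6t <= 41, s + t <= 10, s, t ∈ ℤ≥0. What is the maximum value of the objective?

62

(s,t)=(7,3): 3·7+6·3=39≤41, 1·7+1·3=10≤10, objective 62.
(s,t)=(5,4): 3·5+6·4=39≤41, 1·5+1·4=9≤10, objective 61.
(s,t)=(8,2): 3·8+6·2=36≤41, 1·8+1·2=10≤10, objective 58.
Maximum is 62 at (s,t)=(7,3).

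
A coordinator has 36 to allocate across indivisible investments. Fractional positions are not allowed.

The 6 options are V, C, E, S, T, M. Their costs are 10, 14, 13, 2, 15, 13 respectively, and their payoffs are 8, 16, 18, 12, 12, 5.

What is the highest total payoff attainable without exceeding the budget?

Take C, E, and S: cost 14 + 13 + 2 = 29 ≤ 36, payoff 16 + 18 + 12 = 46.
No other feasible combination does better.

46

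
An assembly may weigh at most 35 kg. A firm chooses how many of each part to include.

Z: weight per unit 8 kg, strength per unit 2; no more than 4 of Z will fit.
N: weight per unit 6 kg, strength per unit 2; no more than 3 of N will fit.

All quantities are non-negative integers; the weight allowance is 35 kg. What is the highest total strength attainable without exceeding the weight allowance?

10

This is a bounded integer knapsack.
Take 2×Z and 3×N: weight 34 ≤ 35, strength 2·2 + 3·2 = 10.
N has the best ratio (2/6) and is taken to its limit of 3; remaining capacity is filled optimally with the others.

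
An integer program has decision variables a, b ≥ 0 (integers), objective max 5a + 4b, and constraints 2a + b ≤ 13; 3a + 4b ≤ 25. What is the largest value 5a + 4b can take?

The continuous relaxation peaks at (5.4, 2.2) with value 35.80; rounding to a feasible lattice point costs some objective.
(a,b)=(6,1) is feasible, giving 34.
(a,b)=(5,2) is feasible, giving 33.
(a,b)=(4,3) is feasible, giving 32.
The best lattice point is (6,1), giving 34.

34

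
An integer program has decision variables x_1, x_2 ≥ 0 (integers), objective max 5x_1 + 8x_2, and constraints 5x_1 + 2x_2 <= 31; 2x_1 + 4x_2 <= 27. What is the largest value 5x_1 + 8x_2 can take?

The continuous relaxation peaks at (4.38, 4.56) with value 58.38; rounding to a feasible lattice point costs some objective.
(x_1,x_2)=(3,5): 5·3+2·5=25≤31, 2·3+4·5=26≤27, objective 55.
(x_1,x_2)=(4,4): 5·4+2·4=28≤31, 2·4+4·4=24≤27, objective 52.
The best lattice point is (3,5), giving 55.

55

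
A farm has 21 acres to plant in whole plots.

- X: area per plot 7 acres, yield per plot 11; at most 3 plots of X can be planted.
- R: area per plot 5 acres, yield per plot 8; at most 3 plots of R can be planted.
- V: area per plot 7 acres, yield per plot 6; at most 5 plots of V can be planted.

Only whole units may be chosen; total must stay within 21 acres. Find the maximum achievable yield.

R has the best ratio (8/5); taking only R gives at most 3×8 = 24 (stopped by the supply cap of 3).
Mixing does better — 3×X: area 21 ≤ 21, yield 3·11 = 33.

33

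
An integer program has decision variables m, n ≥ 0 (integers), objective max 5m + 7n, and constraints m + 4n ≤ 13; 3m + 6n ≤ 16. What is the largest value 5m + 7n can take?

25

The continuous relaxation peaks at (5.33, 0) with value 26.67; rounding to a feasible lattice point costs some objective.
(m,n)=(5,0): 1·5+4·0=5≤13, 3·5+6·0=15≤16, objective 25.
(m,n)=(4,0): 1·4+4·0=4≤13, 3·4+6·0=12≤16, objective 20.
Maximum is 25 at (m,n)=(5,0).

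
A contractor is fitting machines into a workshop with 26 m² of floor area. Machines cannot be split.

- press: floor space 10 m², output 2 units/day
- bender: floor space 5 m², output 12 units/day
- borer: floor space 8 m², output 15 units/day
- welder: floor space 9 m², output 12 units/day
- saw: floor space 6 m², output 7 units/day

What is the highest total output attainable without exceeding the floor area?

39

Allowing fractional choices, the relaxed optimum would be about 43.7, but machines are indivisible.
bender + borer + saw: floor space 5 + 8 + 6 = 19 ≤ 26, output 12 + 15 + 7 = 34.
bender + borer + welder: floor space 5 + 8 + 9 = 22 ≤ 26, output 12 + 15 + 12 = 39.
borer + welder + saw: floor space 8 + 9 + 6 = 23 ≤ 26, output 15 + 12 + 7 = 34.
Best is bender, borer, and welder with total output 39.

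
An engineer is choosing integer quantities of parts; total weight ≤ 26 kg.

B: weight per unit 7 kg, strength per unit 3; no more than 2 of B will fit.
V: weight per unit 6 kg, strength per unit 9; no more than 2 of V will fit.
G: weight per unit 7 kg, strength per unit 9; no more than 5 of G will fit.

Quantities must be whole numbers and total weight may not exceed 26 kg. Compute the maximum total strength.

2×V and 2×G: weight 26 ≤ 26, strength 2·9 + 2·9 = 36.
1×B, 2×V, and 1×G: weight 26 ≤ 26, strength 1·3 + 2·9 + 1·9 = 30.
Best is 36.

36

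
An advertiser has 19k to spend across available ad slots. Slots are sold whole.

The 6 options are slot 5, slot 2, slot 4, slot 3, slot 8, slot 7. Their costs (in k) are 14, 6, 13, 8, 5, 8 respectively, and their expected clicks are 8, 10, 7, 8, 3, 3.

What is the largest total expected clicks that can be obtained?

slot 2 + slot 3 + slot 8: cost 6 + 8 + 5 = 19 ≤ 19, expected clicks 10 + 8 + 3 = 21.
slot 2 + slot 4: cost 6 + 13 = 19 ≤ 19, expected clicks 10 + 7 = 17.
slot 2 + slot 3: cost 6 + 8 = 14 ≤ 19, expected clicks 10 + 8 = 18.
Best is slot 2, slot 3, and slot 8 with total expected clicks 21.

21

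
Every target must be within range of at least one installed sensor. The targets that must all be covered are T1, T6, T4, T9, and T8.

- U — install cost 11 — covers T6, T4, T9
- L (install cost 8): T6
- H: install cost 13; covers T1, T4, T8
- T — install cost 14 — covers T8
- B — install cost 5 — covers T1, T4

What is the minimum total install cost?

24

The greedy cost-per-new-target heuristic would pick B, U, and H for 29, but a cheaper cover exists.
Choose U and H: together they cover T1, T6, T4, T9, T8 — every target.
Total install cost: 11 + 13 = 24.
No cover costs less than 24.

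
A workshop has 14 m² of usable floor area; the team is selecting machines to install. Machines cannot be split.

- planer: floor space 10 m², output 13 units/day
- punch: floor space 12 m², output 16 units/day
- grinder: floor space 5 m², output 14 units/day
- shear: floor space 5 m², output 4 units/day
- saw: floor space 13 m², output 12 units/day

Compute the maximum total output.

18

Allowing fractional choices, the relaxed optimum would be about 26.0, but machines are indivisible.
grinder + shear: floor space 5 + 5 = 10 ≤ 14, output 14 + 4 = 18.
punch: floor space 12 ≤ 14, output 16.
Best is grinder and shear with total output 18.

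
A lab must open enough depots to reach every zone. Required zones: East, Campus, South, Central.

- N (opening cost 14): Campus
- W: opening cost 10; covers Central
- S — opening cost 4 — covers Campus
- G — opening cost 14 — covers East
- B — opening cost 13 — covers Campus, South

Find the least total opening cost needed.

This is an integer covering problem.
The greedy cost-per-new-zone heuristic would pick S, W, B, and G for 41, but a cheaper cover exists.
Choose W, G, and B: together they cover East, Campus, South, Central — every zone.
Total opening cost: 10 + 14 + 13 = 37.
No cover costs less than 37.

37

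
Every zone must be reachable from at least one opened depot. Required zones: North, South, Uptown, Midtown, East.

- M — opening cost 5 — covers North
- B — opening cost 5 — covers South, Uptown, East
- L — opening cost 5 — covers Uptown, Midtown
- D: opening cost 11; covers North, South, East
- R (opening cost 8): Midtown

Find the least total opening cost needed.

15

Choose M, B, and L: together they cover North, South, Uptown, Midtown, East — every zone.
Total opening cost: 5 + 5 + 5 = 15.
No cover costs less than 15.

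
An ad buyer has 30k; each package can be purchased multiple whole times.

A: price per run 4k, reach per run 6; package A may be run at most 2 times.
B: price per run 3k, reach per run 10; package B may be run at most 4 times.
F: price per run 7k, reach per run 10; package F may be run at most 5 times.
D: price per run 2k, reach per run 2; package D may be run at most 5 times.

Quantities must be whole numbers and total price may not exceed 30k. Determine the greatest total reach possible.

This is a bounded integer knapsack.
B has the best ratio (10/3); taking only B gives at most 4×10 = 40 (stopped by the supply cap of 4).
Mixing does better — 1×A, 4×B, and 2×F: price 30 ≤ 30, reach 1·6 + 4·10 + 2·10 = 66.

66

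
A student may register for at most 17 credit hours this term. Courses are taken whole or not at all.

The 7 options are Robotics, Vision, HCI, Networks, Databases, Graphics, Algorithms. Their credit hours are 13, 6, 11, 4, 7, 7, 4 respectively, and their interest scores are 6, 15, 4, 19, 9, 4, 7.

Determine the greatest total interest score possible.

43

Vision + Networks + Algorithms: credit hours 6 + 4 + 4 = 14 ≤ 17, interest score 15 + 19 + 7 = 41.
Vision + Networks + Graphics: credit hours 6 + 4 + 7 = 17 ≤ 17, interest score 15 + 19 + 4 = 38.
Vision + Networks + Databases: credit hours 6 + 4 + 7 = 17 ≤ 17, interest score 15 + 19 + 9 = 43.
Best is Vision, Networks, and Databases with total interest score 43.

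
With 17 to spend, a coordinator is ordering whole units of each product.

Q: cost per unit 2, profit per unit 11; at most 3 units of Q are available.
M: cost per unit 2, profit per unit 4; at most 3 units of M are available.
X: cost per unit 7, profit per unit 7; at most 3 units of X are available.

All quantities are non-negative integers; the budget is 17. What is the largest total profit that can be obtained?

3×Q, 2×M, and 1×X: cost 17 ≤ 17, profit 3·11 + 2·4 + 1·7 = 48.
3×Q and 3×M: cost 12 ≤ 17, profit 3·11 + 3·4 = 45.
Best is 48.

48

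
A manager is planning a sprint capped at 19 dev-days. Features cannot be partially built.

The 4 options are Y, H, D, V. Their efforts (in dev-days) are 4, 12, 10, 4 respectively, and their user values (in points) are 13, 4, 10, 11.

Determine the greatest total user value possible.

Treat it as a binary knapsack problem.
Allowing fractional choices, the relaxed optimum would be about 34.3, but features are indivisible.
Y + V: effort 4 + 4 = 8 ≤ 19, user value 13 + 11 = 24.
Y + D + V: effort 4 + 10 + 4 = 18 ≤ 19, user value 13 + 10 + 11 = 34.
Best is Y, D, and V with total user value 34.

34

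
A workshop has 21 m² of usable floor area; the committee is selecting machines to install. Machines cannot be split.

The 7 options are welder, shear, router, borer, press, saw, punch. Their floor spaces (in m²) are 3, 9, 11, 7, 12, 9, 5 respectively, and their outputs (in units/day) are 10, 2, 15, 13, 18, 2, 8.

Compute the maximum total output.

Take welder, router, and borer: floor space 3 + 11 + 7 = 21 ≤ 21, output 10 + 15 + 13 = 38.
No other feasible combination does better.

38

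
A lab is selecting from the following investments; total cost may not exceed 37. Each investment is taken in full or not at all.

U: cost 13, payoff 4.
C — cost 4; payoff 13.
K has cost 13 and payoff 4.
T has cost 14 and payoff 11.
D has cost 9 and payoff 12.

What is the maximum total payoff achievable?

This is a 0-1 knapsack instance.
Allowing fractional choices, the relaxed optimum would be about 39.1, but investments are indivisible.
C + K + D: cost 4 + 13 + 9 = 26 ≤ 37, payoff 13 + 4 + 12 = 29.
U + C + D: cost 13 + 4 + 9 = 26 ≤ 37, payoff 4 + 13 + 12 = 29.
C + T + D: cost 4 + 14 + 9 = 27 ≤ 37, payoff 13 + 11 + 12 = 36.
Best is C, T, and D with total payoff 36.

36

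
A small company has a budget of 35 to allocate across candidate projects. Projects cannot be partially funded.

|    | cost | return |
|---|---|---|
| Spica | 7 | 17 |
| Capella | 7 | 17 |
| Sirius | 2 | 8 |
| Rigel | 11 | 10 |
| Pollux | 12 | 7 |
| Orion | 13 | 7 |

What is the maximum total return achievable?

Take Spica, Capella, Sirius, and Rigel: cost 7 + 7 + 2 + 11 = 27 ≤ 35, return 17 + 17 + 8 + 10 = 52.
No other feasible combination does better.

52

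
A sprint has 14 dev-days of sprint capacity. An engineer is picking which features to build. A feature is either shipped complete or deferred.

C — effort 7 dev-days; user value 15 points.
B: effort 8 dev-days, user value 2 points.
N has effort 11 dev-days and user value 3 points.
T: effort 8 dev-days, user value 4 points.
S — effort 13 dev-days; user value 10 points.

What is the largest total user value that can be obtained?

15

C: effort 7 ≤ 14, user value 15.
S: effort 13 ≤ 14, user value 10.
Best is C with total user value 15.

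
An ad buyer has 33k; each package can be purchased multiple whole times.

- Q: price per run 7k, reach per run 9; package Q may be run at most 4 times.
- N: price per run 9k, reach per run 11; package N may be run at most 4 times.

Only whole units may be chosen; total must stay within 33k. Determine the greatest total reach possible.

40

This is a bounded integer knapsack.
3×Q and 1×N: price 30 ≤ 33, reach 3·9 + 1·11 = 38.
2×Q and 2×N: price 32 ≤ 33, reach 2·9 + 2·11 = 40.
Best is 40.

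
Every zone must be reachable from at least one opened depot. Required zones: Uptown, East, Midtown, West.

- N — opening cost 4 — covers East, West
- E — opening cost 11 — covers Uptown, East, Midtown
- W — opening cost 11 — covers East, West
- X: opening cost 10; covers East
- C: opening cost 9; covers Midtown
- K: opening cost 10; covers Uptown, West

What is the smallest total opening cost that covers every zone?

15

Choose N and E: together they cover Uptown, East, Midtown, West — every zone.
Total opening cost: 4 + 11 = 15.
No cover costs less than 15.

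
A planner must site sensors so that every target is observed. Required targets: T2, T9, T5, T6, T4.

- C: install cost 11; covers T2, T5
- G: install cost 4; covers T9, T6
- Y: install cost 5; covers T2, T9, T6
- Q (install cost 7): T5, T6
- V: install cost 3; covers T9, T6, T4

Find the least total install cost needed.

This is a weighted set-cover instance.
Choose C and V: together they cover T2, T9, T5, T6, T4 — every target.
Total install cost: 11 + 3 = 14.

14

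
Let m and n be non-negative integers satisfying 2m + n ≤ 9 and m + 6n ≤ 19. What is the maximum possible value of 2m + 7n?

23

Relaxing integrality, the LP optimum is 24.82 at (m,n) = (3.18, 2.64), which is not an integer point.
(m,n)=(1,3): 2·1+1·3=5≤9, 1·1+6·3=19≤19, objective 23.
(m,n)=(0,3): 2·0+1·3=3≤9, 1·0+6·3=18≤19, objective 21.
The best lattice point is (1,3), giving 23.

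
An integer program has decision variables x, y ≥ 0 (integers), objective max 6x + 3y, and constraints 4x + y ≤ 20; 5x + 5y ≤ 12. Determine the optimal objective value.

12

Relaxing integrality, the LP optimum is 14.40 at (x,y) = (2.4, 0), which is not an integer point.
(x,y)=(2,0): 4·2+1·0=8≤20, 5·2+5·0=10≤12, objective 12.
(x,y)=(1,1): 4·1+1·1=5≤20, 5·1+5·1=10≤12, objective 9.
(x,y)=(1,0): 4·1+1·0=4≤20, 5·1+5·0=5≤12, objective 6.
Maximum is 12 at (x,y)=(2,0).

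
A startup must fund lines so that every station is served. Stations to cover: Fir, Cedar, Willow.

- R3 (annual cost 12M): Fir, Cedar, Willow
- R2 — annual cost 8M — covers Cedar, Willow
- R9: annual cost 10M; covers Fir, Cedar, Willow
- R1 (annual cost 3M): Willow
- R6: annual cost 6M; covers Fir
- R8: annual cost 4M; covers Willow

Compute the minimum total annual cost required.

The greedy cost-per-new-station heuristic would pick R1 and R9 for 13, but a cheaper cover exists.
R9 alone covers Fir, Cedar, Willow — every station.
Total annual cost: 10.
No cover costs less than 10.

10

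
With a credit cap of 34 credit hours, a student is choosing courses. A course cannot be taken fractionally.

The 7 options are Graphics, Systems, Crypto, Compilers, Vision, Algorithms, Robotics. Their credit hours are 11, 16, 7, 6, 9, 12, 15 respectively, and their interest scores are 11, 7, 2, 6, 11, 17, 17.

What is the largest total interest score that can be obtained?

Allowing fractional choices, the relaxed optimum would be about 42.7, but courses are indivisible.
Graphics + Vision + Algorithms: credit hours 11 + 9 + 12 = 32 ≤ 34, interest score 11 + 11 + 17 = 39.
Compilers + Algorithms + Robotics: credit hours 6 + 12 + 15 = 33 ≤ 34, interest score 6 + 17 + 17 = 40.
Crypto + Compilers + Vision + Algorithms: credit hours 7 + 6 + 9 + 12 = 34 ≤ 34, interest score 2 + 6 + 11 + 17 = 36.
Best is Compilers, Algorithms, and Robotics with total interest score 40.

40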